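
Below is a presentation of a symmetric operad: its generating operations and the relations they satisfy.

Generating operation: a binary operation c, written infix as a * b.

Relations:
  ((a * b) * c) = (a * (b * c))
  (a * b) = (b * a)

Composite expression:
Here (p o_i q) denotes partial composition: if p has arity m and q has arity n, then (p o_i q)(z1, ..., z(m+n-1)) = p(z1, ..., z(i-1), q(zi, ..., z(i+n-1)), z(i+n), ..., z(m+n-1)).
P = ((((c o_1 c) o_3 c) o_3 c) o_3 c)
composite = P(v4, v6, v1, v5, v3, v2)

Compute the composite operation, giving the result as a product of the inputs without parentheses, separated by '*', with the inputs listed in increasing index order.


v1 * v2 * v3 * v4 * v5 * v6

Shape and order are irrelevant to c; the v-input set decides.
(v4 * v6) reduces to v4 * v6
(v1 * v5) reduces to v1 * v5
((v1 * v5) * v3) reduces to v1 * v5 * v3
(((v1 * v5) * v3) * v2) reduces to v1 * v5 * v3 * v2
((v4 * v6) * (((v1 * v5) * v3) * v2)) reduces to v4 * v6 * v1 * v5 * v3 * v2
the factors in increasing index order: v1 * v2 * v3 * v4 * v5 * v6


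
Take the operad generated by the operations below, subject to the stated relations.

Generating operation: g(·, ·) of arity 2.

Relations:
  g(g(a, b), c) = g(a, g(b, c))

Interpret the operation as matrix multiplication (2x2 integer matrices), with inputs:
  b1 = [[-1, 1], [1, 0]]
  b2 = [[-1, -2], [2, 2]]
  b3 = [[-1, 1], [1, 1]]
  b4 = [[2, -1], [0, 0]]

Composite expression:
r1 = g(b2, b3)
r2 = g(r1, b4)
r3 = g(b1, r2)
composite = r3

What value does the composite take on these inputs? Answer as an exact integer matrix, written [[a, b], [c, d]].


g(b2, b3) = [[-1, -3], [0, 4]]
g(g(b2, b3), b4) = [[-2, 1], [0, 0]]
g(b1, g(g(b2, b3), b4)) = [[2, -1], [-2, 1]]

[[2, -1], [-2, 1]]


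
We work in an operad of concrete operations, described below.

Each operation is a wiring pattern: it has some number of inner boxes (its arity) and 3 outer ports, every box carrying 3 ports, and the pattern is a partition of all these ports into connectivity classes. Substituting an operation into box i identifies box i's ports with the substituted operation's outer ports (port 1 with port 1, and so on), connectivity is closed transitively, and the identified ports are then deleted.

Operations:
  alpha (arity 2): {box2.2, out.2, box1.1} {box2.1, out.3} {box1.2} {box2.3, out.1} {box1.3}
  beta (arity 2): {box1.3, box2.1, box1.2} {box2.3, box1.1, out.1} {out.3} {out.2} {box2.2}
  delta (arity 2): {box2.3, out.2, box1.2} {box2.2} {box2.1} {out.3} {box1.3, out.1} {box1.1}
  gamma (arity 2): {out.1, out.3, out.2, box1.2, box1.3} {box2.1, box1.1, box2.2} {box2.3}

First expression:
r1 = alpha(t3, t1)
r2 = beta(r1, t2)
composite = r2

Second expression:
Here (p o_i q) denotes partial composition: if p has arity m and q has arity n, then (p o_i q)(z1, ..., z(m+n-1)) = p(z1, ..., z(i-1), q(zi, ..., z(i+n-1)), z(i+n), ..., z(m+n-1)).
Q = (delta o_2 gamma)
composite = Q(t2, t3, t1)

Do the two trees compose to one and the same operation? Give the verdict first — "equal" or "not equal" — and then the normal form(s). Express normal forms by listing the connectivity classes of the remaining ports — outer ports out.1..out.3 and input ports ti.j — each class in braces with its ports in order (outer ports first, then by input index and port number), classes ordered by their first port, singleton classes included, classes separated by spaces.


Normal form of the first expression: {out.1, t1.3, t2.3} {out.2} {out.3} {t1.1, t1.2, t2.1, t3.1} {t2.2} {t3.2} {t3.3}
Normal form of the second expression: {out.1, t2.3} {out.2, t2.2, t3.2, t3.3} {out.3} {t1.1, t1.2, t3.1} {t1.3} {t2.1}
They disagree, so not equal.

not equal: they reduce to {out.1, t1.3, t2.3} {out.2} {out.3} {t1.1, t1.2, t2.1, t3.1} {t2.2} {t3.2} {t3.3} and {out.1, t2.3} {out.2, t2.2, t3.2, t3.3} {out.3} {t1.1, t1.2, t3.1} {t1.3} {t2.1}


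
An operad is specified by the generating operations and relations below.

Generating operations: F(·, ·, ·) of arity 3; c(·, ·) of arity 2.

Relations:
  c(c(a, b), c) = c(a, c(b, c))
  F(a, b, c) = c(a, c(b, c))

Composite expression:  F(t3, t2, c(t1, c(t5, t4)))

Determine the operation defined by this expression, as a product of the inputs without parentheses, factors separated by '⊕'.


Key point: F is associative — brackets drop, the t-order remains.
c(t5, t4) spells out as t5 ⊕ t4
c(t1, c(t5, t4)) spells out as t1 ⊕ t5 ⊕ t4
F(t3, t2, c(t1, c(t5, t4))) spells out as t3 ⊕ t2 ⊕ t1 ⊕ t5 ⊕ t4

t3 ⊕ t2 ⊕ t1 ⊕ t5 ⊕ t4


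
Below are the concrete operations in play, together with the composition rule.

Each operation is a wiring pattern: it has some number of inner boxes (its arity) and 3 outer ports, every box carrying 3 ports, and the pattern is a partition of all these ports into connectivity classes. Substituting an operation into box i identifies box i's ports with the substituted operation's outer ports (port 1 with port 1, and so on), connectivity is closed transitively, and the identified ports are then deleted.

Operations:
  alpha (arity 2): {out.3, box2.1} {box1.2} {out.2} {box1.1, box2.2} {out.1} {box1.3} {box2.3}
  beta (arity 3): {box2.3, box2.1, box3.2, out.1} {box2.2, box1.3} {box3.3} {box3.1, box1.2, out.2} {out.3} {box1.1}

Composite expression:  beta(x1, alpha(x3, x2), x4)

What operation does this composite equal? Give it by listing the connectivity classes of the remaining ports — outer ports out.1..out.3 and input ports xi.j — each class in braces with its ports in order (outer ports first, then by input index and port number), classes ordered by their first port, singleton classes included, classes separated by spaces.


{out.1, x2.1, x4.2} {out.2, x1.2, x4.1} {out.3} {x1.1} {x1.3} {x2.2, x3.1} {x2.3} {x3.2} {x3.3} {x4.3}

Substituting into beta glues patterns; closure does the rest.
after alpha, the pattern on (x3, x2) reads {out.1} {out.2} {out.3, x2.1} {x2.2, x3.1} {x2.3} {x3.2} {x3.3} (out.j = its outer ports)
after beta, the pattern on (x1, x3, x2, x4) reads {out.1, x2.1, x4.2} {out.2, x1.2, x4.1} {out.3} {x1.1} {x1.3} {x2.2, x3.1} {x2.3} {x3.2} {x3.3} {x4.3} (out.j = its outer ports)


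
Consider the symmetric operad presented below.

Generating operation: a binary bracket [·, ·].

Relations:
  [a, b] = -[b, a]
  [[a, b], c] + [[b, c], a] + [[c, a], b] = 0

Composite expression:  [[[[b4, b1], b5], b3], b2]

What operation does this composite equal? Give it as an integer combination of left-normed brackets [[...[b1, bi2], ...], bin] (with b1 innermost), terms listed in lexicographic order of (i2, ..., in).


-[[[[b1, b4], b5], b3], b2]

Expand each bracket as ab - ba; the b1-initial words give the coefficients.
Composite bracket: [[[[b4, b1], b5], b3], b2]
Full expansion: 16 signed words from ab - ba (2^4 = 16).
Coefficients come from the b1-initial words:
  sign of b1b4b5b3b2 is -1, so it contributes -[[[[b1, b4], b5], b3], b2]


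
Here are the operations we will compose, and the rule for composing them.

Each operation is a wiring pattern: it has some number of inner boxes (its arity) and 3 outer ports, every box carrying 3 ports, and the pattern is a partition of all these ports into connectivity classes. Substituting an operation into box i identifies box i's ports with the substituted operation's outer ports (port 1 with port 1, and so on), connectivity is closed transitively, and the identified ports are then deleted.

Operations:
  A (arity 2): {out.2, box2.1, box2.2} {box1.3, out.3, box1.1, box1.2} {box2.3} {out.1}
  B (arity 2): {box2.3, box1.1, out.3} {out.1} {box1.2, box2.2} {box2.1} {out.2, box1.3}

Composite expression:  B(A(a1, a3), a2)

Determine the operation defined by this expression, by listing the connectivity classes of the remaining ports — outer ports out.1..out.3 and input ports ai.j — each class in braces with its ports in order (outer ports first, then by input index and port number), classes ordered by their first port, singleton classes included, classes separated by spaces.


{out.1} {out.2, a1.1, a1.2, a1.3} {out.3, a2.3} {a2.1} {a2.2, a3.1, a3.2} {a3.3}

Two ports join when wires chain via B-identified ports.
stage A: inputs (a1, a3), connectivity {out.1} {out.2, a3.1, a3.2} {out.3, a1.1, a1.2, a1.3} {a3.3}, out.j its boundary
stage B: inputs (a1, a3, a2), connectivity {out.1} {out.2, a1.1, a1.2, a1.3} {out.3, a2.3} {a2.1} {a2.2, a3.1, a3.2} {a3.3}, out.j its boundary


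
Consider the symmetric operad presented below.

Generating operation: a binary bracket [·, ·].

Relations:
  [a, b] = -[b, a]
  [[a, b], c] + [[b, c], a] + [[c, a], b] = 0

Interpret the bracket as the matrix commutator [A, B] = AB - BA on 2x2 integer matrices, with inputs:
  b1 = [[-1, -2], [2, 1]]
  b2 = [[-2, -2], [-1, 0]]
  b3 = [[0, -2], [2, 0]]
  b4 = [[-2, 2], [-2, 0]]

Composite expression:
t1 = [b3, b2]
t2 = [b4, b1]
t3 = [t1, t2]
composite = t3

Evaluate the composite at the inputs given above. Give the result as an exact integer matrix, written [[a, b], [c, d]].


[[0, 96], [-96, 0]]

[b3, b2] = [[6, -4], [-4, -6]]
[b4, b1] = [[0, 8], [8, 0]]
[[b3, b2], [b4, b1]] = [[0, 96], [-96, 0]]


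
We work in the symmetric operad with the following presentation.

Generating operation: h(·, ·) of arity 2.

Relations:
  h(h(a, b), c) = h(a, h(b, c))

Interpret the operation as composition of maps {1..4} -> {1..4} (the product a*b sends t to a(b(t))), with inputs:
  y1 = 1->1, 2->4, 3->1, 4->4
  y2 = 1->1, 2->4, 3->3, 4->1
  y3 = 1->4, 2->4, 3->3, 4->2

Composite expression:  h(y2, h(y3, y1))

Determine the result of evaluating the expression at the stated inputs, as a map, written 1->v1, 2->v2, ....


1->1, 2->4, 3->1, 4->4

h(y3, y1) = 1->4, 2->2, 3->4, 4->2
h(y2, h(y3, y1)) = 1->1, 2->4, 3->1, 4->4


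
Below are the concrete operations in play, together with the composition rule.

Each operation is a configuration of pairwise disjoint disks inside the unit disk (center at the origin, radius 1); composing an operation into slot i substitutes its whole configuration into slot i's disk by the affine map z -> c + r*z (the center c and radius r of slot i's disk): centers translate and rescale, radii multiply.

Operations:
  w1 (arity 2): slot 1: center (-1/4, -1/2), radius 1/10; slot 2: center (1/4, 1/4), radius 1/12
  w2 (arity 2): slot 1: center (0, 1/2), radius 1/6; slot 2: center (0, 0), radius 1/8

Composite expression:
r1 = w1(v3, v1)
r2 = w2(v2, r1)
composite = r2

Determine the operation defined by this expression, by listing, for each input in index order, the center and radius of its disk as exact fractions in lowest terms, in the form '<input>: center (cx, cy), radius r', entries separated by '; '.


Below w2, radii multiply path by path; the v-disk centers shift.
v2 passes through 1 substitution, ending at center (0, 1/2), radius 1/6
v3 passes through 2 substitutions, ending at center (-1/32, -1/16), radius 1/80
v1 passes through 2 substitutions, ending at center (1/32, 1/32), radius 1/96

v1: center (1/32, 1/32), radius 1/96; v2: center (0, 1/2), radius 1/6; v3: center (-1/32, -1/16), radius 1/80


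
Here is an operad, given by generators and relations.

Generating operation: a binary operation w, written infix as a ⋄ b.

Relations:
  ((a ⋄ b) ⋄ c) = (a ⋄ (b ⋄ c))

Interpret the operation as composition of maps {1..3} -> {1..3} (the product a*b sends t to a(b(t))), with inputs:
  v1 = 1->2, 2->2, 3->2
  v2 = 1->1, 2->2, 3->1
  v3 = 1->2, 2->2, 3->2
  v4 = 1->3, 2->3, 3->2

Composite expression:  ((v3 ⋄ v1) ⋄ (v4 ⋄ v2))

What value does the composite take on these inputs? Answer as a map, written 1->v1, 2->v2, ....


1->2, 2->2, 3->2

(v3 ⋄ v1) = 1->2, 2->2, 3->2
(v4 ⋄ v2) = 1->3, 2->3, 3->3
((v3 ⋄ v1) ⋄ (v4 ⋄ v2)) = 1->2, 2->2, 3->2


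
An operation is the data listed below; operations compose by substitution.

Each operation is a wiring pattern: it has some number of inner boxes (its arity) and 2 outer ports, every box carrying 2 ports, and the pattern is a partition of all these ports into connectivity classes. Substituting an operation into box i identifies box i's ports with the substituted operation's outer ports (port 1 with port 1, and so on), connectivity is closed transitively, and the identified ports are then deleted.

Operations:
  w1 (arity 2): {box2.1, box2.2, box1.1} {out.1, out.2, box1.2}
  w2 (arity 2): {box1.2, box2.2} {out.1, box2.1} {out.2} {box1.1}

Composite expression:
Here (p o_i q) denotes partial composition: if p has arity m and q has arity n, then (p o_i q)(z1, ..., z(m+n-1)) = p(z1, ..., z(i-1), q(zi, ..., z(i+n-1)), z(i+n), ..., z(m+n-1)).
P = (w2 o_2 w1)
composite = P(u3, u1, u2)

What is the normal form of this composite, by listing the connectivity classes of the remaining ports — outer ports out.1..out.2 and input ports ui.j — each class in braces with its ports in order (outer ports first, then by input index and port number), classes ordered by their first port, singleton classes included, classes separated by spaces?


{out.1, u1.2, u3.2} {out.2} {u1.1, u2.1, u2.2} {u3.1}


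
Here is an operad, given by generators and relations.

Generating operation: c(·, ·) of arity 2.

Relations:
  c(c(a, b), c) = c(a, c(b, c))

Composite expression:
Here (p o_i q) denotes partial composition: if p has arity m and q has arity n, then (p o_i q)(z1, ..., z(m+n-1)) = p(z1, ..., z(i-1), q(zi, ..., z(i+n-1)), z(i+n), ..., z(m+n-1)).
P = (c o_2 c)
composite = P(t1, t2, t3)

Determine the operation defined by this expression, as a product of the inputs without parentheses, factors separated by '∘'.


t1 ∘ t2 ∘ t3


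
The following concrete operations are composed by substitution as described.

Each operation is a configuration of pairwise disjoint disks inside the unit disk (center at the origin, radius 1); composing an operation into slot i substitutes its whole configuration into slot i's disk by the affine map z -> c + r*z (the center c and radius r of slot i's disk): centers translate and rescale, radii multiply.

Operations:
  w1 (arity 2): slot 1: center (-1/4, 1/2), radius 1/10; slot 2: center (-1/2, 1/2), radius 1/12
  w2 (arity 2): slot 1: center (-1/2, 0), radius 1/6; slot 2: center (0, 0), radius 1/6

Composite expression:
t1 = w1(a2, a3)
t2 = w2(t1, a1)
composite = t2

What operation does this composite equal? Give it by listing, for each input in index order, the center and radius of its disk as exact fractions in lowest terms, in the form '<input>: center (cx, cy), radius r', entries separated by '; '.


a1: center (0, 0), radius 1/6; a2: center (-13/24, 1/12), radius 1/60; a3: center (-7/12, 1/12), radius 1/72

Below w2, radii multiply path by path; the a-disk centers shift.
input a2: composing its 2 substitution steps yields center (-13/24, 1/12), radius 1/60
input a3: composing its 2 substitution steps yields center (-7/12, 1/12), radius 1/72
input a1: composing its 1 substitution step yields center (0, 0), radius 1/6


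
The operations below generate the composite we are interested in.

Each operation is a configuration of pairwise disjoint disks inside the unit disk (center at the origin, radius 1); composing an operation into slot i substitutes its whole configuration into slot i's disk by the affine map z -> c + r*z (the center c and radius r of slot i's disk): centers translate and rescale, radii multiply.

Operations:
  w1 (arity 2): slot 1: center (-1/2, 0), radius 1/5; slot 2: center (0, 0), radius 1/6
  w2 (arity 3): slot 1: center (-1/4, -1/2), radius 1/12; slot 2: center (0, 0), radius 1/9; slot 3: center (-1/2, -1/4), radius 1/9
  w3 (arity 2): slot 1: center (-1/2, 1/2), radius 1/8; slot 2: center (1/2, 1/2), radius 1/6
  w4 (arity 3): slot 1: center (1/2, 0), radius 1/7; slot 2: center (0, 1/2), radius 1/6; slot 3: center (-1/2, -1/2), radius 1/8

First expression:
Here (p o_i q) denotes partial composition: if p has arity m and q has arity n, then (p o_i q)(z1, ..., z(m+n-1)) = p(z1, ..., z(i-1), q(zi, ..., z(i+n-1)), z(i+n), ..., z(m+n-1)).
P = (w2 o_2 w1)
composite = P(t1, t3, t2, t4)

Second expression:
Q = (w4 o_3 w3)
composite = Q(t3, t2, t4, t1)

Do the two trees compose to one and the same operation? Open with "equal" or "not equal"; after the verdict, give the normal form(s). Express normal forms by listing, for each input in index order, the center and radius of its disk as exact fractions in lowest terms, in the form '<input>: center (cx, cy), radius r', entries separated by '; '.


not equal; first: t1: center (-1/4, -1/2), radius 1/12; t2: center (0, 0), radius 1/54; t3: center (-1/18, 0), radius 1/45; t4: center (-1/2, -1/4), radius 1/9; second: t1: center (-7/16, -7/16), radius 1/48; t2: center (0, 1/2), radius 1/6; t3: center (1/2, 0), radius 1/7; t4: center (-9/16, -7/16), radius 1/64

Normal form of the first expression: t1: center (-1/4, -1/2), radius 1/12; t2: center (0, 0), radius 1/54; t3: center (-1/18, 0), radius 1/45; t4: center (-1/2, -1/4), radius 1/9
Normal form of the second expression: t1: center (-7/16, -7/16), radius 1/48; t2: center (0, 1/2), radius 1/6; t3: center (1/2, 0), radius 1/7; t4: center (-9/16, -7/16), radius 1/64
The forms do not match — not equal.


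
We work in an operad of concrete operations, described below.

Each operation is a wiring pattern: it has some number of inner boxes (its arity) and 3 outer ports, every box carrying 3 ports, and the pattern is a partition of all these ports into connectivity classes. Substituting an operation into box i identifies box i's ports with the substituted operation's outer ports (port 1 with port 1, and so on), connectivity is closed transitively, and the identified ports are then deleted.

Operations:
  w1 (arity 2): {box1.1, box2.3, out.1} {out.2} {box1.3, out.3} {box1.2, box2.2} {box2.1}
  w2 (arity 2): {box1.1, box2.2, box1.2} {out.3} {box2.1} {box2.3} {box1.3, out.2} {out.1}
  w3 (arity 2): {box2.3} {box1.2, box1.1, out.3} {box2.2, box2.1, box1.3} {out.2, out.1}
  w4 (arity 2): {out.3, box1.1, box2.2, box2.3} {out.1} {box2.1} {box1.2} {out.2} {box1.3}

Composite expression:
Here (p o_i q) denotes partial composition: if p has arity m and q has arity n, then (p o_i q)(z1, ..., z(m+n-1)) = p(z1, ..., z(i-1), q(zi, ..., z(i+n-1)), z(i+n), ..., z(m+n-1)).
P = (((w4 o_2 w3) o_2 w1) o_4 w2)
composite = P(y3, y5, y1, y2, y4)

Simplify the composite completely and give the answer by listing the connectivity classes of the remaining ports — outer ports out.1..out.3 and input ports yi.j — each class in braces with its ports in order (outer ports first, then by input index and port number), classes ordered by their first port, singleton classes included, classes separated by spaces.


{out.1} {out.2} {out.3, y1.3, y3.1, y5.1} {y1.1} {y1.2, y5.2} {y2.1, y2.2, y4.2} {y2.3, y5.3} {y3.2} {y3.3} {y4.1} {y4.3}

Connectivity passes through glued w4-boundaries; trace each wire chain.
w1 over (y5, y1) gives {out.1, y1.3, y5.1} {out.2} {out.3, y5.3} {y1.1} {y1.2, y5.2}, out.j being that stage's outer ports
w2 over (y2, y4) gives {out.1} {out.2, y2.3} {out.3} {y2.1, y2.2, y4.2} {y4.1} {y4.3}, out.j being that stage's outer ports
w3 over (y5, y1, y2, y4) gives {out.1, out.2} {out.3, y1.3, y5.1} {y1.1} {y1.2, y5.2} {y2.1, y2.2, y4.2} {y2.3, y5.3} {y4.1} {y4.3}, out.j being that stage's outer ports
w4 over (y3, y5, y1, y2, y4) gives {out.1} {out.2} {out.3, y1.3, y3.1, y5.1} {y1.1} {y1.2, y5.2} {y2.1, y2.2, y4.2} {y2.3, y5.3} {y3.2} {y3.3} {y4.1} {y4.3}, out.j being that stage's outer ports


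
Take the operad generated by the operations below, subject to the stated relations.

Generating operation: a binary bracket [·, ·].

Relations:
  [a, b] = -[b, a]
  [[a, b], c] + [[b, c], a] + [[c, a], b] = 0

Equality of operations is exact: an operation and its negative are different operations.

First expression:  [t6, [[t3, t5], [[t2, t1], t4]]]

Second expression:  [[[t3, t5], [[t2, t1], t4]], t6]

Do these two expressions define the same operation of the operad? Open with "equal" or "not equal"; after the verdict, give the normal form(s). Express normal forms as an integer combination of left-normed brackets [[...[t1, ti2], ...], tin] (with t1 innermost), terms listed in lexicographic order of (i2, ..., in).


not equal; first: -[[[[[t1, t2], t4], t3], t5], t6] + [[[[[t1, t2], t4], t5], t3], t6]; second: [[[[[t1, t2], t4], t3], t5], t6] - [[[[[t1, t2], t4], t5], t3], t6]


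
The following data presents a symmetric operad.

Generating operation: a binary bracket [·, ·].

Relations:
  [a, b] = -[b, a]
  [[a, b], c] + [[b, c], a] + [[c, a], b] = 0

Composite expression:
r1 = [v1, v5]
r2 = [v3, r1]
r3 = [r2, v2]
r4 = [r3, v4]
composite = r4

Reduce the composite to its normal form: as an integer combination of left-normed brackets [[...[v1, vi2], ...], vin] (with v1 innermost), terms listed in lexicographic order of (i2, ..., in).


-[[[[v1, v5], v3], v2], v4]

A multilinear Lie element is pinned by v1-initial words (v1 innermost).
Composite bracket: [[[v3, [v1, v5]], v2], v4]
The bracket unfolds into 16 signed words via [a, b] = ab - ba (2^4 = 16).
Only words starting with v1 matter:
  from v1v5v3v2v4, sign -1: term -[[[[v1, v5], v3], v2], v4]


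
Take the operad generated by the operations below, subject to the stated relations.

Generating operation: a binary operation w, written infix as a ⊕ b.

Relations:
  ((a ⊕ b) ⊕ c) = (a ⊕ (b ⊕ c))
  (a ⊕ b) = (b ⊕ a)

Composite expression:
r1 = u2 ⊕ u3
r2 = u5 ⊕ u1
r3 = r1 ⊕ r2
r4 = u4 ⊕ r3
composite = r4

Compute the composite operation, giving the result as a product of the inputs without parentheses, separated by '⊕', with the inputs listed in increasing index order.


u1 ⊕ u2 ⊕ u3 ⊕ u4 ⊕ u5

Key point: w commutes, so take the u-inputs in any fixed order.
(u2 ⊕ u3) reduces to u2 ⊕ u3
(u5 ⊕ u1) reduces to u5 ⊕ u1
((u2 ⊕ u3) ⊕ (u5 ⊕ u1)) reduces to u2 ⊕ u3 ⊕ u5 ⊕ u1
(u4 ⊕ ((u2 ⊕ u3) ⊕ (u5 ⊕ u1))) reduces to u4 ⊕ u2 ⊕ u3 ⊕ u5 ⊕ u1
sorting the factors by input index: u1 ⊕ u2 ⊕ u3 ⊕ u4 ⊕ u5


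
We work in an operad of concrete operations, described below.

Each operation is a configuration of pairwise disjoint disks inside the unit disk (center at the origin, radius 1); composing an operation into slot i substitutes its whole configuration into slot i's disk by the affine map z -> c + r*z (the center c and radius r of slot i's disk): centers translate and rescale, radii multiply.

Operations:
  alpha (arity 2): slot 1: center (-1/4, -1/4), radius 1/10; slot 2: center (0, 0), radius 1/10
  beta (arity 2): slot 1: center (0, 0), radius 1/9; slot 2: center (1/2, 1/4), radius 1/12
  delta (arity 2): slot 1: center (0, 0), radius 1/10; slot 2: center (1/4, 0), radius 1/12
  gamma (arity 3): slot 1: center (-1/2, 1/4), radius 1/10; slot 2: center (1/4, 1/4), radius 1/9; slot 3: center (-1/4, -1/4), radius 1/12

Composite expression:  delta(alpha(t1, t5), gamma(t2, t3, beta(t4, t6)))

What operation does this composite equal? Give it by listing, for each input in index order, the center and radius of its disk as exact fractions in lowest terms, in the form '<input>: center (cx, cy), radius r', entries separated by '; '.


Nesting under delta composes maps z -> c + r*z down each t-path.
tracing t1 down its 2-map path: center (-1/40, -1/40), radius 1/100
tracing t5 down its 2-map path: center (0, 0), radius 1/100
tracing t2 down its 2-map path: center (5/24, 1/48), radius 1/120
tracing t3 down its 2-map path: center (13/48, 1/48), radius 1/108
tracing t4 down its 3-map path: center (11/48, -1/48), radius 1/1296
tracing t6 down its 3-map path: center (67/288, -11/576), radius 1/1728

t1: center (-1/40, -1/40), radius 1/100; t2: center (5/24, 1/48), radius 1/120; t3: center (13/48, 1/48), radius 1/108; t4: center (11/48, -1/48), radius 1/1296; t5: center (0, 0), radius 1/100; t6: center (67/288, -11/576), radius 1/1728


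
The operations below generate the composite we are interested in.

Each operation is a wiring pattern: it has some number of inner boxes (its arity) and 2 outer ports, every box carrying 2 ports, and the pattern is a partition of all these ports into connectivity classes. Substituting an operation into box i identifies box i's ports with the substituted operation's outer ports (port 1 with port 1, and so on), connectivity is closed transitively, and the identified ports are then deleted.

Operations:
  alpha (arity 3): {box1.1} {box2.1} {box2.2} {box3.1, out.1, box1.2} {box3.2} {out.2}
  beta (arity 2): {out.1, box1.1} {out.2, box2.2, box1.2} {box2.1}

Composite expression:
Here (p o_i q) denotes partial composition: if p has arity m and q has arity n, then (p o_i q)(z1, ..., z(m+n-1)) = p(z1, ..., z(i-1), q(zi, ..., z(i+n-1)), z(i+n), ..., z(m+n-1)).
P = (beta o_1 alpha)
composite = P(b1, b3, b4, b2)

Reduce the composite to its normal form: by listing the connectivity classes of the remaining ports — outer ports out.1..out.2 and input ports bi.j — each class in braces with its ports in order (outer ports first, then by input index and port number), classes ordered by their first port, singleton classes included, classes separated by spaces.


{out.1, b1.2, b4.1} {out.2, b2.2} {b1.1} {b2.1} {b3.1} {b3.2} {b4.2}


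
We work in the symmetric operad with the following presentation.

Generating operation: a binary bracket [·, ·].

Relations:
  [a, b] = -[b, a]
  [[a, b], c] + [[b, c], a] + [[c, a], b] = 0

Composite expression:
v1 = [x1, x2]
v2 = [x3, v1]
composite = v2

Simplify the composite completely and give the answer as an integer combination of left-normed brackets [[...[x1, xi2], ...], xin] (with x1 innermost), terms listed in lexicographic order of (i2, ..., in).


-[[x1, x2], x3]

Left-normed coefficients sit on the x1-initial expansion words.
Composite bracket: [x3, [x1, x2]]
Full expansion: 4 signed words from ab - ba (2^2 = 4).
Only words starting with x1 matter:
  the word x1x2x3 carries sign -1 and contributes -[[x1, x2], x3]


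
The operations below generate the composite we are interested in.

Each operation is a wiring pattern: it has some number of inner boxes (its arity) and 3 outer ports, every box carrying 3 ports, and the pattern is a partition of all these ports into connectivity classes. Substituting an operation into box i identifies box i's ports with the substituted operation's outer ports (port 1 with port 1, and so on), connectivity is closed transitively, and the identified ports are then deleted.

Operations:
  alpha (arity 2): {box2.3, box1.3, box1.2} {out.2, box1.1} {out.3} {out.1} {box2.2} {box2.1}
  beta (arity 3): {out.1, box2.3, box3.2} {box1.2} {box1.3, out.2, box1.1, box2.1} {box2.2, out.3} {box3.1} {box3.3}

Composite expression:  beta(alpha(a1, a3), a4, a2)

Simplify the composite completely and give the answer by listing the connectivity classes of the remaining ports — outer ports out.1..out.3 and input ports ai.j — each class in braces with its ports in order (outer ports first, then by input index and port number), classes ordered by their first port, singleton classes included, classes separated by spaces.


{out.1, a2.2, a4.3} {out.2, a4.1} {out.3, a4.2} {a1.1} {a1.2, a1.3, a3.3} {a2.1} {a2.3} {a3.1} {a3.2}

Two ports join when wires chain via beta-identified ports.
after alpha, the pattern on (a1, a3) reads {out.1} {out.2, a1.1} {out.3} {a1.2, a1.3, a3.3} {a3.1} {a3.2} (out.j = its outer ports)
after beta, the pattern on (a1, a3, a4, a2) reads {out.1, a2.2, a4.3} {out.2, a4.1} {out.3, a4.2} {a1.1} {a1.2, a1.3, a3.3} {a2.1} {a2.3} {a3.1} {a3.2} (out.j = its outer ports)


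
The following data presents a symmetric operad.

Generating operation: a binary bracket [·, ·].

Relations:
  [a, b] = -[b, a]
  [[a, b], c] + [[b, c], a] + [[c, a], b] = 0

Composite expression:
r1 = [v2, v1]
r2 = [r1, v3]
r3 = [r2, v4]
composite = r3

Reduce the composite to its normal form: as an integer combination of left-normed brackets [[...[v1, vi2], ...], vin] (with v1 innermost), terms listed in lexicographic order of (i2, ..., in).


-[[[v1, v2], v3], v4]

A multilinear Lie element is pinned by v1-initial words (v1 innermost).
Composite bracket: [[[v2, v1], v3], v4]
Applying ab - ba throughout gives 8 signed words (2^3 = 8).
The v1-initial words carry the normal form:
  the word v1v2v3v4 carries sign -1 and contributes -[[[v1, v2], v3], v4]


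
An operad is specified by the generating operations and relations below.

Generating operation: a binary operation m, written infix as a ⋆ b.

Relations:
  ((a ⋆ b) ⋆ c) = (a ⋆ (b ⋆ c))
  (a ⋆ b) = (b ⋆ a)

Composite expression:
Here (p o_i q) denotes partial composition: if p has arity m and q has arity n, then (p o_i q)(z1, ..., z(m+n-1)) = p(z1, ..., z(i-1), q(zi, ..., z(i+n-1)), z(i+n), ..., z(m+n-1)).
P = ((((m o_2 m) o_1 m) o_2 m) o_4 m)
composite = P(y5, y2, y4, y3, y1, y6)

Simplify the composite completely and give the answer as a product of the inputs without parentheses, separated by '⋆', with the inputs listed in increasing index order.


y1 ⋆ y2 ⋆ y3 ⋆ y4 ⋆ y5 ⋆ y6

With m associative and commutative, the y-input set is all that matters.
(y2 ⋆ y4) collapses to y2 ⋆ y4
(y5 ⋆ (y2 ⋆ y4)) collapses to y5 ⋆ y2 ⋆ y4
(y3 ⋆ y1) collapses to y3 ⋆ y1
((y3 ⋆ y1) ⋆ y6) collapses to y3 ⋆ y1 ⋆ y6
((y5 ⋆ (y2 ⋆ y4)) ⋆ ((y3 ⋆ y1) ⋆ y6)) collapses to y5 ⋆ y2 ⋆ y4 ⋆ y3 ⋆ y1 ⋆ y6
the factors in increasing index order: y1 ⋆ y2 ⋆ y3 ⋆ y4 ⋆ y5 ⋆ y6


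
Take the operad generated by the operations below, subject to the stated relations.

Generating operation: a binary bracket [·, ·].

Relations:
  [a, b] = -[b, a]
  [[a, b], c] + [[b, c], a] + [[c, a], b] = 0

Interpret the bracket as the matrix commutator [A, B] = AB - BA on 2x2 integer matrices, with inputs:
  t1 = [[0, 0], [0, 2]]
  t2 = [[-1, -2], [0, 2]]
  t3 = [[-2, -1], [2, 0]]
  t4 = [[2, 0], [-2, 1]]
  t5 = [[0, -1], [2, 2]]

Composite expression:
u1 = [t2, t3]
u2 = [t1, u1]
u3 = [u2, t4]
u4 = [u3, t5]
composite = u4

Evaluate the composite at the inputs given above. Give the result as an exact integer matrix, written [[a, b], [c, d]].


[[8, 4], [-8, -8]]

[t2, t3] = [[-4, -1], [6, 4]]
[t1, [t2, t3]] = [[0, 2], [12, 0]]
[[t1, [t2, t3]], t4] = [[-4, -2], [12, 4]]
[[[t1, [t2, t3]], t4], t5] = [[8, 4], [-8, -8]]


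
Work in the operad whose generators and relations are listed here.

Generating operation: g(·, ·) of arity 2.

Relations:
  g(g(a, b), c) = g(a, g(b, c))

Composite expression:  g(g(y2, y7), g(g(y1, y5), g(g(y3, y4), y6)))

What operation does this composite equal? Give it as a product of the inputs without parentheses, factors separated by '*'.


y2 * y7 * y1 * y5 * y3 * y4 * y6

All parenthesizations of g agree; list the y-inputs left to right.
g(y2, y7) flattens to y2 * y7
g(y1, y5) flattens to y1 * y5
g(y3, y4) flattens to y3 * y4
g(g(y3, y4), y6) flattens to y3 * y4 * y6
g(g(y1, y5), g(g(y3, y4), y6)) flattens to y1 * y5 * y3 * y4 * y6
g(g(y2, y7), g(g(y1, y5), g(g(y3, y4), y6))) flattens to y2 * y7 * y1 * y5 * y3 * y4 * y6


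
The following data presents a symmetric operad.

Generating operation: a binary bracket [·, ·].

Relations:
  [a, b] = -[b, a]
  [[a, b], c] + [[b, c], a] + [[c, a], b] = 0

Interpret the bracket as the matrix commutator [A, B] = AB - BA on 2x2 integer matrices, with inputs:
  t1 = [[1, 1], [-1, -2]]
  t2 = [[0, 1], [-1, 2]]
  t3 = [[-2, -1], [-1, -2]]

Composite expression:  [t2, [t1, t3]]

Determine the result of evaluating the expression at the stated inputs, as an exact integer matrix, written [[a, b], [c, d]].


[[0, 10], [10, 0]]

[t1, t3] = [[-2, -3], [3, 2]]
[t2, [t1, t3]] = [[0, 10], [10, 0]]


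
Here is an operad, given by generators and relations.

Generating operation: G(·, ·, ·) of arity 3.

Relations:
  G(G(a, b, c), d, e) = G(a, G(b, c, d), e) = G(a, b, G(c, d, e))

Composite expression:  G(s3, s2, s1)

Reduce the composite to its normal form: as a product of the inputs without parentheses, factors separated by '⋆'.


s3 ⋆ s2 ⋆ s1


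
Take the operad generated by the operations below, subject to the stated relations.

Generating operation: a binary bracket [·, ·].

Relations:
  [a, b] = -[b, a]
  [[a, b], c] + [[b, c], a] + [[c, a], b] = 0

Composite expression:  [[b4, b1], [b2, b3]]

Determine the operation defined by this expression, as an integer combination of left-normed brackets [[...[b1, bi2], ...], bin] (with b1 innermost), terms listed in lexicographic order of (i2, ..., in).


-[[[b1, b4], b2], b3] + [[[b1, b4], b3], b2]

Left-normed coefficients sit on the b1-initial expansion words.
Composite bracket: [[b4, b1], [b2, b3]]
Full expansion: 8 signed words from ab - ba (2^3 = 8).
Collect the words opening with b1:
  word b1b4b2b3 has sign -1, contributing -[[[b1, b4], b2], b3]
  word b1b4b3b2 has sign +1, contributing +[[[b1, b4], b3], b2]


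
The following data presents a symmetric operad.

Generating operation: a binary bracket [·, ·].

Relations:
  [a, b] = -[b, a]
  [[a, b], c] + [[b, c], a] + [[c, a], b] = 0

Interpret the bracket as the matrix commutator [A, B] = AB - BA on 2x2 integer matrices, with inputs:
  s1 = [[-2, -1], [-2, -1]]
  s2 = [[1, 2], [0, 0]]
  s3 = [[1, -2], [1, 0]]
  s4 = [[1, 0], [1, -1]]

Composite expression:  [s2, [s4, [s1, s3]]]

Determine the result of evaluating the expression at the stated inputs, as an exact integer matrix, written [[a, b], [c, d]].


[[-16, 18], [8, 16]]


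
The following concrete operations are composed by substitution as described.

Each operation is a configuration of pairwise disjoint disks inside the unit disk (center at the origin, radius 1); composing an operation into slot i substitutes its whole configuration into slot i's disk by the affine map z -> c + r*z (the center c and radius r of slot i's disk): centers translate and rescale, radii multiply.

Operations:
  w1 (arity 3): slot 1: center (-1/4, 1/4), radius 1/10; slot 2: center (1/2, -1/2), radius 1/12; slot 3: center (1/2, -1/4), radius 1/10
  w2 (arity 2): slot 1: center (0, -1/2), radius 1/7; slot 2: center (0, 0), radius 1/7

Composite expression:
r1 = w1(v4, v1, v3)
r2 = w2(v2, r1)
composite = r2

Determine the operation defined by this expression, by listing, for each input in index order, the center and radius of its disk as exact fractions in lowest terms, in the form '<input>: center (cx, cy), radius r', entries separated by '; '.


v1: center (1/14, -1/14), radius 1/84; v2: center (0, -1/2), radius 1/7; v3: center (1/14, -1/28), radius 1/70; v4: center (-1/28, 1/28), radius 1/70

Affine substitution under w2: radii multiply and v-centers shift.
input v2: applying the 1 nested substitution gives center (0, -1/2), radius 1/7
input v4: applying the 2 nested substitutions gives center (-1/28, 1/28), radius 1/70
input v1: applying the 2 nested substitutions gives center (1/14, -1/14), radius 1/84
input v3: applying the 2 nested substitutions gives center (1/14, -1/28), radius 1/70


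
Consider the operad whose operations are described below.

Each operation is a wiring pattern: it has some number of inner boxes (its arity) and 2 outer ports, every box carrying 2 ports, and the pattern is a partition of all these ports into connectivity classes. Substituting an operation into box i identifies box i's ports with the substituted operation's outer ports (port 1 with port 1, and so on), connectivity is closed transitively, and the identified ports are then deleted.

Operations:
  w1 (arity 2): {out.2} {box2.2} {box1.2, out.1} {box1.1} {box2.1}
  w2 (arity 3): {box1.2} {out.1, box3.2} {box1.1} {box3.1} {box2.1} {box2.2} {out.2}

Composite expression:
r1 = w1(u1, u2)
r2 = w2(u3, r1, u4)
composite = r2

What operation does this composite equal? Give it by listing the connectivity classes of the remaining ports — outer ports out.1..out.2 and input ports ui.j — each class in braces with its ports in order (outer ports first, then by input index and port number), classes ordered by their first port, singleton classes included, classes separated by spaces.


{out.1, u4.2} {out.2} {u1.1} {u1.2} {u2.1} {u2.2} {u3.1} {u3.2} {u4.1}

After gluing at w2, chains via deleted ports link the u-ports.
after w1, the pattern on (u1, u2) reads {out.1, u1.2} {out.2} {u1.1} {u2.1} {u2.2} (out.j = its outer ports)
after w2, the pattern on (u3, u1, u2, u4) reads {out.1, u4.2} {out.2} {u1.1} {u1.2} {u2.1} {u2.2} {u3.1} {u3.2} {u4.1} (out.j = its outer ports)


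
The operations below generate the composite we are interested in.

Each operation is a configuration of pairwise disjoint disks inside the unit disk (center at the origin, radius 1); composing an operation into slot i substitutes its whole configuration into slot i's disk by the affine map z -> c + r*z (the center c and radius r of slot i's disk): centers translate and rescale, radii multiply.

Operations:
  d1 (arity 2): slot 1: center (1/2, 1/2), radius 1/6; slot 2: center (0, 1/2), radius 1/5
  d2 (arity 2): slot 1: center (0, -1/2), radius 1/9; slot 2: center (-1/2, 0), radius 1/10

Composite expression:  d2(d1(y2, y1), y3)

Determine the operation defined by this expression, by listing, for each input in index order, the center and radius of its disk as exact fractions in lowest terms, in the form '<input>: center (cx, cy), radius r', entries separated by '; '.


Each y-disk chains the slot maps above it in d2; radii multiply.
y2 passes through 2 substitutions, ending at center (1/18, -4/9), radius 1/54
y1 passes through 2 substitutions, ending at center (0, -4/9), radius 1/45
y3 passes through 1 substitution, ending at center (-1/2, 0), radius 1/10

y1: center (0, -4/9), radius 1/45; y2: center (1/18, -4/9), radius 1/54; y3: center (-1/2, 0), radius 1/10


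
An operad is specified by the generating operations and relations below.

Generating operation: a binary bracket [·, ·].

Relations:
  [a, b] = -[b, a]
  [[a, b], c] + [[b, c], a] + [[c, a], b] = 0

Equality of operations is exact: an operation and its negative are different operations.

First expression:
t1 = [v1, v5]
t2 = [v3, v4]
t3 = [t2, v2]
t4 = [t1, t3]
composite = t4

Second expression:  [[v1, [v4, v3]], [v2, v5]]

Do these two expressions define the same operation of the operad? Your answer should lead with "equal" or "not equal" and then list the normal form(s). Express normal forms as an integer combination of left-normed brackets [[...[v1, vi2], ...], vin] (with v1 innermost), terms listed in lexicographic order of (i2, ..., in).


not equal; first: -[[[[v1, v5], v2], v3], v4] + [[[[v1, v5], v2], v4], v3] + [[[[v1, v5], v3], v4], v2] - [[[[v1, v5], v4], v3], v2]; second: -[[[[v1, v3], v4], v2], v5] + [[[[v1, v3], v4], v5], v2] + [[[[v1, v4], v3], v2], v5] - [[[[v1, v4], v3], v5], v2]


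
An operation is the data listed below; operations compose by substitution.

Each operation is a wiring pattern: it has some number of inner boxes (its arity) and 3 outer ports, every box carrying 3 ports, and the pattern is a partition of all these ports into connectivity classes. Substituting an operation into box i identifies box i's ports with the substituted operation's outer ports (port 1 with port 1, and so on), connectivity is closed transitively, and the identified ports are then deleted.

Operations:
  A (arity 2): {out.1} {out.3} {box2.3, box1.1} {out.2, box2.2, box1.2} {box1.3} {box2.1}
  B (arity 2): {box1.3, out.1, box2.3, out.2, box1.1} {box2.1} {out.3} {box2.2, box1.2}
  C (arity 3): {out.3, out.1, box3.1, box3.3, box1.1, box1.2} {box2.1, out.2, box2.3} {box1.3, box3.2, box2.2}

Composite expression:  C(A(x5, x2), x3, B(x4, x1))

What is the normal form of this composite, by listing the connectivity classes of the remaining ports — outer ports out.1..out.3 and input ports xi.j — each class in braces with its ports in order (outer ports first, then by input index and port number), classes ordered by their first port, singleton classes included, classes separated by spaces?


{out.1, out.3, x1.3, x2.2, x3.2, x4.1, x4.3, x5.2} {out.2, x3.1, x3.3} {x1.1} {x1.2, x4.2} {x2.1} {x2.3, x5.1} {x5.3}

Substituting into C glues patterns; closure does the rest.
A over (x5, x2) gives {out.1} {out.2, x2.2, x5.2} {out.3} {x2.1} {x2.3, x5.1} {x5.3}, out.j being that stage's outer ports
B over (x4, x1) gives {out.1, out.2, x1.3, x4.1, x4.3} {out.3} {x1.1} {x1.2, x4.2}, out.j being that stage's outer ports
C over (x5, x2, x3, x4, x1) gives {out.1, out.3, x1.3, x2.2, x3.2, x4.1, x4.3, x5.2} {out.2, x3.1, x3.3} {x1.1} {x1.2, x4.2} {x2.1} {x2.3, x5.1} {x5.3}, out.j being that stage's outer ports
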